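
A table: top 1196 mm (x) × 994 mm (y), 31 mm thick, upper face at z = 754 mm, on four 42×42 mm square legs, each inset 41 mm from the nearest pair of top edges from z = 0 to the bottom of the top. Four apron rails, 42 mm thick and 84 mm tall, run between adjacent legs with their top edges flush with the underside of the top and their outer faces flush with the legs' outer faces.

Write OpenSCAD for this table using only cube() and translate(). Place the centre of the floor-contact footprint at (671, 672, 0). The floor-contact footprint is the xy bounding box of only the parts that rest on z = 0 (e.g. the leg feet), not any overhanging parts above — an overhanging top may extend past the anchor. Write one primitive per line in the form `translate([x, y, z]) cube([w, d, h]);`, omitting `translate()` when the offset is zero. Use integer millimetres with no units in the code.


// leg_h = 754 - 31 = 723
// apron z = 723 - 84 = 639
translate([73, 175, 723]) cube([1196, 994, 31]);
translate([114, 216, 0]) cube([42, 42, 723]);
translate([1186, 216, 0]) cube([42, 42, 723]);
translate([114, 1086, 0]) cube([42, 42, 723]);
translate([1186, 1086, 0]) cube([42, 42, 723]);
translate([156, 216, 639]) cube([1030, 42, 84]);
translate([156, 1086, 639]) cube([1030, 42, 84]);
translate([114, 258, 639]) cube([42, 828, 84]);
translate([1186, 258, 639]) cube([42, 828, 84]);


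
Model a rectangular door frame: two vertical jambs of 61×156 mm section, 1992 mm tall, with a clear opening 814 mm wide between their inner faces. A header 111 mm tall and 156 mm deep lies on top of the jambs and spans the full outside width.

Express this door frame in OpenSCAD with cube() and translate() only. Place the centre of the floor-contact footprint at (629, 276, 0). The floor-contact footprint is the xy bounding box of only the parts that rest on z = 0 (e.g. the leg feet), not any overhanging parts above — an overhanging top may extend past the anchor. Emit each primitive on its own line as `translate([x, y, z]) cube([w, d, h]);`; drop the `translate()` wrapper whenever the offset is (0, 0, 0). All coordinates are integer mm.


translate([161, 198, 0]) cube([61, 156, 1992]);
translate([1036, 198, 0]) cube([61, 156, 1992]);
translate([161, 198, 1992]) cube([936, 156, 111]);


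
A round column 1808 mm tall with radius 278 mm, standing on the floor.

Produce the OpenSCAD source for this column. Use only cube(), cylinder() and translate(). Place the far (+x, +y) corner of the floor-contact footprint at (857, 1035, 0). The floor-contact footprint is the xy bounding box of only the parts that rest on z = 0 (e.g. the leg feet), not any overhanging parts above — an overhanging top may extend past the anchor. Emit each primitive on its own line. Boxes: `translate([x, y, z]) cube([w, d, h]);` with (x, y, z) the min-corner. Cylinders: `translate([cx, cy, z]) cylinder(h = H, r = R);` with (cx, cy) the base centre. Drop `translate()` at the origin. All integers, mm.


translate([579, 757, 0]) cylinder(h = 1808, r = 278);


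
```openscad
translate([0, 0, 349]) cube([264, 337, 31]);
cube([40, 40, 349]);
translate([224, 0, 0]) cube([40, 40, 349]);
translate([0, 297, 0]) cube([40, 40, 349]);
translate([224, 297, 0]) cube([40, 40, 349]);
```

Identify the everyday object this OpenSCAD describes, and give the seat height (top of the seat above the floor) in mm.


A stool. The seat height is 380 mm.

A 264×337×31 slab at z = 349 on four corner posts — a stool. The seat top is 349 + 31 = 380 mm.


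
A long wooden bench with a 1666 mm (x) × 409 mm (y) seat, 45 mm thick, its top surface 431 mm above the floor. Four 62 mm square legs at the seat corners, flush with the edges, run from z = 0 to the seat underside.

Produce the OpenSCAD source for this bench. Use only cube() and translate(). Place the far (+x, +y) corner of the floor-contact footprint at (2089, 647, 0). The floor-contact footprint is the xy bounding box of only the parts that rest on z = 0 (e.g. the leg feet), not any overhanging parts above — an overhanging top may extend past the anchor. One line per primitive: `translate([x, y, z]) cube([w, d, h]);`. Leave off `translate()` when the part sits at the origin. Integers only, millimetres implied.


translate([423, 238, 386]) cube([1666, 409, 45]);
translate([423, 238, 0]) cube([62, 62, 386]);
translate([423, 585, 0]) cube([62, 62, 386]);
translate([2027, 238, 0]) cube([62, 62, 386]);
translate([2027, 585, 0]) cube([62, 62, 386]);


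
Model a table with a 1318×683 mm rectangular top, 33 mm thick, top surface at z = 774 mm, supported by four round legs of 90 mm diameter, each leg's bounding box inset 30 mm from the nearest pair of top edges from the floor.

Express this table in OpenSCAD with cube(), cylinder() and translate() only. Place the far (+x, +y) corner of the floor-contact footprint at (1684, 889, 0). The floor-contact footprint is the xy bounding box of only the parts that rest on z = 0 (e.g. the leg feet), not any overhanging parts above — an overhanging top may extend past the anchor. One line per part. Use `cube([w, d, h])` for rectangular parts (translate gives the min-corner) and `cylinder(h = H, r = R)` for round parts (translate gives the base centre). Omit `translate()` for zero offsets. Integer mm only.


// leg_h = 774 - 33 = 741
translate([396, 236, 741]) cube([1318, 683, 33]);
translate([471, 311, 0]) cylinder(h = 741, r = 45);
translate([1639, 311, 0]) cylinder(h = 741, r = 45);
translate([471, 844, 0]) cylinder(h = 741, r = 45);
translate([1639, 844, 0]) cylinder(h = 741, r = 45);


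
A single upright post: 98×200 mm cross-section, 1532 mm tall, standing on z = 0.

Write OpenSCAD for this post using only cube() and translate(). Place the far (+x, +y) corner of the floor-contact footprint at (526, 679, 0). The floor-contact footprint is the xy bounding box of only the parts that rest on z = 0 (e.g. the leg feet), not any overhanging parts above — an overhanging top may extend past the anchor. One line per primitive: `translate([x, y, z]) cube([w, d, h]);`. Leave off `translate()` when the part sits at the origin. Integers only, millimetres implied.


translate([428, 479, 0]) cube([98, 200, 1532]);


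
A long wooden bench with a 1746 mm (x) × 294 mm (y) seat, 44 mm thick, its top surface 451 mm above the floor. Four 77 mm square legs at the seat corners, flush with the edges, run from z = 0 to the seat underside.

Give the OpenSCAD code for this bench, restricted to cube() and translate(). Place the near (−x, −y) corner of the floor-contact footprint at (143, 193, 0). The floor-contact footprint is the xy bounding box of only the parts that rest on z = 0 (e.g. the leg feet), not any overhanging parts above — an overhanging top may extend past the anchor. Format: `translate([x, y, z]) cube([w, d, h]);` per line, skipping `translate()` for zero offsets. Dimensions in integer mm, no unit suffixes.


translate([143, 193, 407]) cube([1746, 294, 44]);
translate([143, 193, 0]) cube([77, 77, 407]);
translate([143, 410, 0]) cube([77, 77, 407]);
translate([1812, 193, 0]) cube([77, 77, 407]);
translate([1812, 410, 0]) cube([77, 77, 407]);


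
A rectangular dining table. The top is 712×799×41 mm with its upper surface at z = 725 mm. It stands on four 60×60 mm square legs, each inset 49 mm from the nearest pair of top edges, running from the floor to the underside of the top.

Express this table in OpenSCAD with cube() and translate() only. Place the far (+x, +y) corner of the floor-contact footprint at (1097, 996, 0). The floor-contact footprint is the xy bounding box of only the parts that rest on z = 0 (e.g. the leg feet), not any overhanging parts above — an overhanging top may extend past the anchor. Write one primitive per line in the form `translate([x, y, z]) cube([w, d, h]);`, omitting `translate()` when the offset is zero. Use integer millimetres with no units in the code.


translate([434, 246, 684]) cube([712, 799, 41]);
translate([483, 295, 0]) cube([60, 60, 684]);
translate([1037, 295, 0]) cube([60, 60, 684]);
translate([483, 936, 0]) cube([60, 60, 684]);
translate([1037, 936, 0]) cube([60, 60, 684]);


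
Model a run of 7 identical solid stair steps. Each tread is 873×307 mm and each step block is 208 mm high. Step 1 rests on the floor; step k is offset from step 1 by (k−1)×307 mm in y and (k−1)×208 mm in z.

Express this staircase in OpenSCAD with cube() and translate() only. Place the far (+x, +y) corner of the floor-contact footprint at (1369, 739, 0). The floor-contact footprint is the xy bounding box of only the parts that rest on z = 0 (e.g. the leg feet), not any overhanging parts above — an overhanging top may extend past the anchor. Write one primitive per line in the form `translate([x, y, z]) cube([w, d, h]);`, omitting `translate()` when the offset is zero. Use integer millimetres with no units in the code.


translate([496, 432, 0]) cube([873, 307, 208]);
translate([496, 739, 208]) cube([873, 307, 208]);
translate([496, 1046, 416]) cube([873, 307, 208]);
translate([496, 1353, 624]) cube([873, 307, 208]);
translate([496, 1660, 832]) cube([873, 307, 208]);
translate([496, 1967, 1040]) cube([873, 307, 208]);
translate([496, 2274, 1248]) cube([873, 307, 208]);


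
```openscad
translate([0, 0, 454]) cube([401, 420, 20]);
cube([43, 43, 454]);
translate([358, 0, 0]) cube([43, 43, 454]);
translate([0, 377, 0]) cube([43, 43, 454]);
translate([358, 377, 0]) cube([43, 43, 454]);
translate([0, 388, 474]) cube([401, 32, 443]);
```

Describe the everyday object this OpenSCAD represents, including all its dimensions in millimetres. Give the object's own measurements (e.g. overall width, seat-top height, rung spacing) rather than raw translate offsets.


A chair. The seat is a 401×420×20 mm slab with its top at z = 474 mm, on four 43×43 mm corner legs (flush with the seat edges, standing on z = 0). A flat backrest 32 mm thick, 443 mm tall, spans the full seat width and rises from the seat top along its +y edge, rear face flush with the rear of the seat.


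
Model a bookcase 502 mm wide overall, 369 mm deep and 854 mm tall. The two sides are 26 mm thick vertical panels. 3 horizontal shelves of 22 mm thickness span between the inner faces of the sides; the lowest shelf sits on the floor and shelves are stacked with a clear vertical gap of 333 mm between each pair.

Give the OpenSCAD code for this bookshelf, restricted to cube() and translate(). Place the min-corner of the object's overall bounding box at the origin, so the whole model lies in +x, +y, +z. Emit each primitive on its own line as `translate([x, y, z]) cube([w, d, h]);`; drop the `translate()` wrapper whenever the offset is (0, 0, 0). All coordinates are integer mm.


cube([26, 369, 854]);
translate([476, 0, 0]) cube([26, 369, 854]);
translate([26, 0, 0]) cube([450, 369, 22]);
translate([26, 0, 355]) cube([450, 369, 22]);
translate([26, 0, 710]) cube([450, 369, 22]);


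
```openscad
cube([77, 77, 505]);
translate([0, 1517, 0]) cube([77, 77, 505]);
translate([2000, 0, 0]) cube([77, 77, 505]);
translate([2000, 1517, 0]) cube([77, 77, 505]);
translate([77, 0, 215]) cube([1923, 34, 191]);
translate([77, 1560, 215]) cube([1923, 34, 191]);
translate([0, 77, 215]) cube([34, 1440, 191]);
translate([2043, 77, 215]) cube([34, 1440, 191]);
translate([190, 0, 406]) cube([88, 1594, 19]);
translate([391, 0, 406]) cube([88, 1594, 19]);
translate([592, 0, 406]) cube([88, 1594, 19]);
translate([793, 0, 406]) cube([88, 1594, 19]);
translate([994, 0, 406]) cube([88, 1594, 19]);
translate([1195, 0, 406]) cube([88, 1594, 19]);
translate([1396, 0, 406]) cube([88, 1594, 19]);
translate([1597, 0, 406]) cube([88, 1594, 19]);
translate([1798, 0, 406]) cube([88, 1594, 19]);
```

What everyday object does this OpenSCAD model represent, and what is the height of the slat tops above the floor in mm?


A bed frame. The slat-top height is 425 mm.

Four posts, four rails, and a row of slats — a bed frame. Slats sit on the rails at z = 215 + 191 = 406; with slat thickness 19, the top is 425 mm.


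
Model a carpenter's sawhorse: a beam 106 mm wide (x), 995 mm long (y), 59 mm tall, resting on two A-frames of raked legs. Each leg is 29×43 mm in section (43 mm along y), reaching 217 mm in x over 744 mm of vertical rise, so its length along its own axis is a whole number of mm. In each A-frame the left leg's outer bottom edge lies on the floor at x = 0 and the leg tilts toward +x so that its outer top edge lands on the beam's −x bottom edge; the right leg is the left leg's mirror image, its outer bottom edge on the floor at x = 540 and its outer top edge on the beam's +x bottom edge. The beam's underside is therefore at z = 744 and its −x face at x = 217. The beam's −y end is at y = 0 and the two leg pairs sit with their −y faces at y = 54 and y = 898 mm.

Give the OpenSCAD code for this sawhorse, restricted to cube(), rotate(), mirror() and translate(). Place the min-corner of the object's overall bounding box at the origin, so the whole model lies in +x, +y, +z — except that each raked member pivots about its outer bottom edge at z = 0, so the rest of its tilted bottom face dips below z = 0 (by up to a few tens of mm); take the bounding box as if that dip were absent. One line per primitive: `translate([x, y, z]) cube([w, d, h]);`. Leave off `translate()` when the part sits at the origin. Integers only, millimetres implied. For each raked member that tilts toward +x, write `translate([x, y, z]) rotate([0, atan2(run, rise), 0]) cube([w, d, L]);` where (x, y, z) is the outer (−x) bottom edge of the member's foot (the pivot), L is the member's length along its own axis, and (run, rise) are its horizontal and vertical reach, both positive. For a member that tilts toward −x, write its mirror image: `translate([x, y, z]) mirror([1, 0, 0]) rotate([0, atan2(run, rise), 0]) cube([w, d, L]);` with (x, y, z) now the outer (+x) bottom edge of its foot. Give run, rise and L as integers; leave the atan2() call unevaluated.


translate([217, 0, 744]) cube([106, 995, 59]);
translate([0, 54, 0]) rotate([0, atan2(217, 744), 0]) cube([29, 43, 775]);
translate([540, 54, 0]) mirror([1, 0, 0]) rotate([0, atan2(217, 744), 0]) cube([29, 43, 775]);
translate([0, 898, 0]) rotate([0, atan2(217, 744), 0]) cube([29, 43, 775]);
translate([540, 898, 0]) mirror([1, 0, 0]) rotate([0, atan2(217, 744), 0]) cube([29, 43, 775]);


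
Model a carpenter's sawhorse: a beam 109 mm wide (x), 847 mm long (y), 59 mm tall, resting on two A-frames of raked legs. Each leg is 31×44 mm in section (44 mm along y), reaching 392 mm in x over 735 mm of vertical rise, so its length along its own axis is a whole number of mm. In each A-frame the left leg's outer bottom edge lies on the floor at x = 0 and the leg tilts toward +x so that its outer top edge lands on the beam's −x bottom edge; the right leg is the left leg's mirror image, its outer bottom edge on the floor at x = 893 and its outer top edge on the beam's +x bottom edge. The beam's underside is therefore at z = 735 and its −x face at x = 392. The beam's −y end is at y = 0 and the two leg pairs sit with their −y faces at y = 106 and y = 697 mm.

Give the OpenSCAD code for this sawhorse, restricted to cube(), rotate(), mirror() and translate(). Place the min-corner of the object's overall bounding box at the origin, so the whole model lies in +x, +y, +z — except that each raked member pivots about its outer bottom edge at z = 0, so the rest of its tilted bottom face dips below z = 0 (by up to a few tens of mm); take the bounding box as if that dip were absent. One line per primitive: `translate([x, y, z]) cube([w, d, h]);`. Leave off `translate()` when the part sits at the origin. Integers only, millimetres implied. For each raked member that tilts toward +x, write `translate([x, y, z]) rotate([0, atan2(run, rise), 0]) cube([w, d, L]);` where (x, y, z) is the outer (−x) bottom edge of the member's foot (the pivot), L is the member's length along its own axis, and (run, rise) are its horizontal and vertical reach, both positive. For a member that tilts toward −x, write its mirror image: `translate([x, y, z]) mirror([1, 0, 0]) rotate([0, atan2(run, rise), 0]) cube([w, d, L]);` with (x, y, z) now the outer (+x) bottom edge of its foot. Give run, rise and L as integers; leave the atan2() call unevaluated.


translate([392, 0, 735]) cube([109, 847, 59]);
translate([0, 106, 0]) rotate([0, atan2(392, 735), 0]) cube([31, 44, 833]);
translate([893, 106, 0]) mirror([1, 0, 0]) rotate([0, atan2(392, 735), 0]) cube([31, 44, 833]);
translate([0, 697, 0]) rotate([0, atan2(392, 735), 0]) cube([31, 44, 833]);
translate([893, 697, 0]) mirror([1, 0, 0]) rotate([0, atan2(392, 735), 0]) cube([31, 44, 833]);


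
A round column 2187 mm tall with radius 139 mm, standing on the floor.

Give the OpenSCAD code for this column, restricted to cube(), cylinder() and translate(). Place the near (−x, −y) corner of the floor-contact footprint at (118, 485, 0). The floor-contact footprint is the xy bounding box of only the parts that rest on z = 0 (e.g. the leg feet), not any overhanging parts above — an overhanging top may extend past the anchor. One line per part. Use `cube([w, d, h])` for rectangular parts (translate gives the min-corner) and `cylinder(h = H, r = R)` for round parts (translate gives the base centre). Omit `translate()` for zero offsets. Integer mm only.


translate([257, 624, 0]) cylinder(h = 2187, r = 139);


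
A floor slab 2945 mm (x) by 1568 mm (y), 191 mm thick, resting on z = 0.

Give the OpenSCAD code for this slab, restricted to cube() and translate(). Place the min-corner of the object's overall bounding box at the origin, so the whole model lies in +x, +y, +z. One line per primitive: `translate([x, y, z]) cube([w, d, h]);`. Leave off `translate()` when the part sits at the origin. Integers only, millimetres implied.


cube([2945, 1568, 191]);


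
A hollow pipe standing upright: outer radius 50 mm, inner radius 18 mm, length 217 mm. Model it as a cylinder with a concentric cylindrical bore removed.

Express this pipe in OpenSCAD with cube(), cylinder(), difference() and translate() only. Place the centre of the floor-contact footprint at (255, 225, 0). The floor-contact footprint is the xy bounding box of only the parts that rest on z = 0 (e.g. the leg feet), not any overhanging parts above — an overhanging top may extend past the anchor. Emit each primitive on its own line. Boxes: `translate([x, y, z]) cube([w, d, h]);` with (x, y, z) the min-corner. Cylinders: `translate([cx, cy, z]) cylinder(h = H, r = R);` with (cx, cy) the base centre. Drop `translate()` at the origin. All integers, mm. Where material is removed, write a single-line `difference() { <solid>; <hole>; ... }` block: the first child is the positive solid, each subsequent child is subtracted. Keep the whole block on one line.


difference() { translate([255, 225, 0]) cylinder(h = 217, r = 50); translate([255, 225, 0]) cylinder(h = 217, r = 18); }


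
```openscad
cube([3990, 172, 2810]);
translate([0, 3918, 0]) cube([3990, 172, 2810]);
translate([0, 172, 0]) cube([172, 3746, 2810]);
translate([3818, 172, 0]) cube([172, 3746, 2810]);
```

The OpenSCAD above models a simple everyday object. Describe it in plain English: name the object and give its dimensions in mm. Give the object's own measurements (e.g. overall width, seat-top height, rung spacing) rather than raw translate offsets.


The wall frame of a small rectangular building: four walls, each 2810 mm tall and 172 mm thick, enclosing a footprint 3990 mm (x) by 4090 mm (y) outside-to-outside, with no floor or roof. The front and back walls (the −y and +y sides) span the full width; the two side walls fit between them.


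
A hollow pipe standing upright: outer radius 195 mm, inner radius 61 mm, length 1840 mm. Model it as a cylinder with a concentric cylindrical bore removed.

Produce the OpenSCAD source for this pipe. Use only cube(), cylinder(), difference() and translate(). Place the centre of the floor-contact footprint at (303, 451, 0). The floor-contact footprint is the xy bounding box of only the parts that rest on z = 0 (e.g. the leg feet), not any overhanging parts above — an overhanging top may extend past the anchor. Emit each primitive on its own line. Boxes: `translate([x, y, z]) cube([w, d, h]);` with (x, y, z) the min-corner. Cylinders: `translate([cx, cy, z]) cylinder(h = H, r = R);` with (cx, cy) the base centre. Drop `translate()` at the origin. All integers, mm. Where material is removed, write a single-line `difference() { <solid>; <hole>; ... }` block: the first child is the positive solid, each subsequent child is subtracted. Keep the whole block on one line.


difference() { translate([303, 451, 0]) cylinder(h = 1840, r = 195); translate([303, 451, 0]) cylinder(h = 1840, r = 61); }


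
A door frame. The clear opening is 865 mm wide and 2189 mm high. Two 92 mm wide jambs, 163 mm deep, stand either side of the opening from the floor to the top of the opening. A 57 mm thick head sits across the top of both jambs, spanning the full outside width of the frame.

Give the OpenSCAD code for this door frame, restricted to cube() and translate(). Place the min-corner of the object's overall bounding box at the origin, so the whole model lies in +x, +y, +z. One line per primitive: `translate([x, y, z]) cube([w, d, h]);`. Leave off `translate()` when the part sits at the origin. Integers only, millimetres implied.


cube([92, 163, 2189]);
translate([957, 0, 0]) cube([92, 163, 2189]);
translate([0, 0, 2189]) cube([1049, 163, 57]);


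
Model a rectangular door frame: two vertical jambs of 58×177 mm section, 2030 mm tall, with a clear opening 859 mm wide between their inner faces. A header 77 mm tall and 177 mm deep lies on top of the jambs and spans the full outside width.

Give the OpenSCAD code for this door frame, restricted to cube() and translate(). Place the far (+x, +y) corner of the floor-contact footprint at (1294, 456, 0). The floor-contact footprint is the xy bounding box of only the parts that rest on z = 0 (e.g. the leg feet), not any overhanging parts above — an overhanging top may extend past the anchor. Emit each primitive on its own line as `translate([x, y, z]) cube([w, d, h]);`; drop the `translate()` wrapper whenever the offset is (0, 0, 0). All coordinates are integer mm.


translate([319, 279, 0]) cube([58, 177, 2030]);
translate([1236, 279, 0]) cube([58, 177, 2030]);
translate([319, 279, 2030]) cube([975, 177, 77]);


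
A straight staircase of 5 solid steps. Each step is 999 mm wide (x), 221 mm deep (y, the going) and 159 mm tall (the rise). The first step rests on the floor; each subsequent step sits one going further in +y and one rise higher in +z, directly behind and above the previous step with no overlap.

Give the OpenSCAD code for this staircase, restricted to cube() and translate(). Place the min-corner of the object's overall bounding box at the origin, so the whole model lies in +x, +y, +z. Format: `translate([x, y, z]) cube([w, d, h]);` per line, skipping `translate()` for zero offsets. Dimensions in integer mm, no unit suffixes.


cube([999, 221, 159]);
translate([0, 221, 159]) cube([999, 221, 159]);
translate([0, 442, 318]) cube([999, 221, 159]);
translate([0, 663, 477]) cube([999, 221, 159]);
translate([0, 884, 636]) cube([999, 221, 159]);


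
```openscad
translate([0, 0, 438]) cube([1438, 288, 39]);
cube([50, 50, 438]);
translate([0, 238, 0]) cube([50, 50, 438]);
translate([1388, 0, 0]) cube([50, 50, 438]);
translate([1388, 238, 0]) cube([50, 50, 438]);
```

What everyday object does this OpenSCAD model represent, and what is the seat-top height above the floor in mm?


A bench. The seat-top height is 477 mm.

A long slab on four corner posts — a bench. The slab sits at z = 438 with thickness 39, so the top is 438 + 39 = 477 mm.


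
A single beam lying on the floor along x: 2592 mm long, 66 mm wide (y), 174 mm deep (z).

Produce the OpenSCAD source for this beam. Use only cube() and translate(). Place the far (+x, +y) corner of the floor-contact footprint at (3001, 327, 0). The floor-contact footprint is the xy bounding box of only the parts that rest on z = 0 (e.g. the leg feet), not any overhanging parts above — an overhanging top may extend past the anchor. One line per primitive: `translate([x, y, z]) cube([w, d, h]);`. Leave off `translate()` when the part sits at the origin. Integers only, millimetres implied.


translate([409, 261, 0]) cube([2592, 66, 174]);


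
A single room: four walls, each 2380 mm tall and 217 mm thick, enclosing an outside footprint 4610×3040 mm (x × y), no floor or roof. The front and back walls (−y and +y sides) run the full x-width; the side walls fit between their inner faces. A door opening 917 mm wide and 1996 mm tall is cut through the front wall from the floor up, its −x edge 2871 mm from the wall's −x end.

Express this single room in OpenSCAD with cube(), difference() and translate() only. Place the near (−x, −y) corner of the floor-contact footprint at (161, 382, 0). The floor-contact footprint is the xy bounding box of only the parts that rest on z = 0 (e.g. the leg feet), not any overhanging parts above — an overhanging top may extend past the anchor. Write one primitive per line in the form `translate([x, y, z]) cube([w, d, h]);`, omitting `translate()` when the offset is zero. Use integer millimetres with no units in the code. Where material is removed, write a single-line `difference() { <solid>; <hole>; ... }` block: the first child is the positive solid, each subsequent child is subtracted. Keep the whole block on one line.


difference() { translate([161, 382, 0]) cube([4610, 217, 2380]); translate([3032, 382, 0]) cube([917, 217, 1996]); }
translate([161, 3205, 0]) cube([4610, 217, 2380]);
translate([161, 599, 0]) cube([217, 2606, 2380]);
translate([4554, 599, 0]) cube([217, 2606, 2380]);


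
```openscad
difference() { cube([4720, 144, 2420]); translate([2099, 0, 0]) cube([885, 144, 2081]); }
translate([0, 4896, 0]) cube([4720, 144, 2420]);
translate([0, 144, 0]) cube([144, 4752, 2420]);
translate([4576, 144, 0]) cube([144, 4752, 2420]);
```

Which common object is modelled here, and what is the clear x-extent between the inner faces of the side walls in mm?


A single room. The interior width is 4432 mm.

Four walls enclosing a rectangle with a door in the front wall — a room. Outside width 4720 minus two 144 mm walls gives 4432 mm.


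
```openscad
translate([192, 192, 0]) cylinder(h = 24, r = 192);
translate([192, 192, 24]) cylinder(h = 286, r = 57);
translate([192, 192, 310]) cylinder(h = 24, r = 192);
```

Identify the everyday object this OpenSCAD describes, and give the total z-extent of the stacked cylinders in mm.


A spool. The overall height is 334 mm.

Three coaxial cylinders, large–small–large — a spool. Two 24 mm flanges and a 286 mm core give 24 + 286 + 24 = 334 mm.


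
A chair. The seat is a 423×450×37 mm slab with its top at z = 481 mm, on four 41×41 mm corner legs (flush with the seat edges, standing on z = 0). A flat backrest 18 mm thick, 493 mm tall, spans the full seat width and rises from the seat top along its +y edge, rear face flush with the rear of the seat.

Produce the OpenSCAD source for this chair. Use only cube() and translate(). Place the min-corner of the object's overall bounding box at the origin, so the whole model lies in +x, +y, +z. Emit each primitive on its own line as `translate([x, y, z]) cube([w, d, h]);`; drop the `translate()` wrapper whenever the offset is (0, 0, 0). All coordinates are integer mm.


translate([0, 0, 444]) cube([423, 450, 37]);
cube([41, 41, 444]);
translate([382, 0, 0]) cube([41, 41, 444]);
translate([0, 409, 0]) cube([41, 41, 444]);
translate([382, 409, 0]) cube([41, 41, 444]);
translate([0, 432, 481]) cube([423, 18, 493]);


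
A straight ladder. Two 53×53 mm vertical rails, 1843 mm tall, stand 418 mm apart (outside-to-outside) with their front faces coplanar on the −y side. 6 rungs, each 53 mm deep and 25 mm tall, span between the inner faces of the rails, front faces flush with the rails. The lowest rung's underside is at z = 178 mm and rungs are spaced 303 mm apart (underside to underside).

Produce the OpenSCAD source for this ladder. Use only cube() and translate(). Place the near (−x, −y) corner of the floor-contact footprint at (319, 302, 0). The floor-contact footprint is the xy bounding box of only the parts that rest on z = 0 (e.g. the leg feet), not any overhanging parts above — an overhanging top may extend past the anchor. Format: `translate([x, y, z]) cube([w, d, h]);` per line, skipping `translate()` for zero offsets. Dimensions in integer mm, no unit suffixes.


// rung span = 418 - 2*53 = 312
// rung[k] z = 178 + k*303
translate([319, 302, 0]) cube([53, 53, 1843]);
translate([684, 302, 0]) cube([53, 53, 1843]);
translate([372, 302, 178]) cube([312, 53, 25]);
translate([372, 302, 481]) cube([312, 53, 25]);
translate([372, 302, 784]) cube([312, 53, 25]);
translate([372, 302, 1087]) cube([312, 53, 25]);
translate([372, 302, 1390]) cube([312, 53, 25]);
translate([372, 302, 1693]) cube([312, 53, 25]);


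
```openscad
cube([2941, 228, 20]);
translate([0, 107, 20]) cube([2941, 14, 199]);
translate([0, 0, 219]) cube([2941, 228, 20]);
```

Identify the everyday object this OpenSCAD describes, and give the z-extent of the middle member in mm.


An I-beam. The web height is 199 mm.

Two wide flanges with a thin centred web — an I-beam. Overall 239 mm minus two 20 mm flanges gives a web of 239 − 2·20 = 199 mm.


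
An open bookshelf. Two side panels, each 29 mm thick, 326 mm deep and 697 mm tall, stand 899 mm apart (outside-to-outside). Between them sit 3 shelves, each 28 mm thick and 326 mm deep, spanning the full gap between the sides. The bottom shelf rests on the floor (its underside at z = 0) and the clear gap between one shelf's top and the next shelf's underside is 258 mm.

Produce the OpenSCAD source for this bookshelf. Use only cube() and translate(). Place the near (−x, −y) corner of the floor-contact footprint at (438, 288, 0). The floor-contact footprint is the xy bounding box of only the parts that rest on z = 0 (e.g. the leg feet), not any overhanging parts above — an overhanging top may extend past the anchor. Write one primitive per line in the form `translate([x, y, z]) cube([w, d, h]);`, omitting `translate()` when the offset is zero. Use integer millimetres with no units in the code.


translate([438, 288, 0]) cube([29, 326, 697]);
translate([1308, 288, 0]) cube([29, 326, 697]);
translate([467, 288, 0]) cube([841, 326, 28]);
translate([467, 288, 286]) cube([841, 326, 28]);
translate([467, 288, 572]) cube([841, 326, 28]);


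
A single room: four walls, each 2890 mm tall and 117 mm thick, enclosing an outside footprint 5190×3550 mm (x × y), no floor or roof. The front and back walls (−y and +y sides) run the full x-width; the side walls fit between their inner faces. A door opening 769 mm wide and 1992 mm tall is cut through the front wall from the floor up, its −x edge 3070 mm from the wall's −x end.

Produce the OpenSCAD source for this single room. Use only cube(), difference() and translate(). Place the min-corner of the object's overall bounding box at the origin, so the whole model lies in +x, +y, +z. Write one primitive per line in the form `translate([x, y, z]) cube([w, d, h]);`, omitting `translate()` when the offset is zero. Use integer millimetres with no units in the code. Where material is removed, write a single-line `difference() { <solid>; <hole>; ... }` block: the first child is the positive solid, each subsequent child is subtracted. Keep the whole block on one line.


difference() { cube([5190, 117, 2890]); translate([3070, 0, 0]) cube([769, 117, 1992]); }
translate([0, 3433, 0]) cube([5190, 117, 2890]);
translate([0, 117, 0]) cube([117, 3316, 2890]);
translate([5073, 117, 0]) cube([117, 3316, 2890]);


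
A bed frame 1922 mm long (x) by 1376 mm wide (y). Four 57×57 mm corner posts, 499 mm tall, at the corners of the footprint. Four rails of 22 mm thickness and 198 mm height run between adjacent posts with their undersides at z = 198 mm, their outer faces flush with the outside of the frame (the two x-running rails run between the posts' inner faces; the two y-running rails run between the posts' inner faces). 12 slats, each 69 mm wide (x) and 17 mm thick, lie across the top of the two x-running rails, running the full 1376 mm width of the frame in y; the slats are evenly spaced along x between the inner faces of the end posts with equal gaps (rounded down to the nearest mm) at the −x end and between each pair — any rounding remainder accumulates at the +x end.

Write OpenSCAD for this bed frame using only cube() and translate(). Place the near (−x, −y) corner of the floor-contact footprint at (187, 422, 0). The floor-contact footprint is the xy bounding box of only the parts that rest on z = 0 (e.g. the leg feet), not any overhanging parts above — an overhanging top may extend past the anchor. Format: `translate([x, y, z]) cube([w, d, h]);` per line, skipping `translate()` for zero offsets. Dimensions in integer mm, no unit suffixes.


// slat z = rail_z + rail_h = 198 + 198 = 396
// slat gap = ⌊(1808 − 12·69) / 13⌋ = 75
translate([187, 422, 0]) cube([57, 57, 499]);
translate([187, 1741, 0]) cube([57, 57, 499]);
translate([2052, 422, 0]) cube([57, 57, 499]);
translate([2052, 1741, 0]) cube([57, 57, 499]);
translate([244, 422, 198]) cube([1808, 22, 198]);
translate([244, 1776, 198]) cube([1808, 22, 198]);
translate([187, 479, 198]) cube([22, 1262, 198]);
translate([2087, 479, 198]) cube([22, 1262, 198]);
translate([319, 422, 396]) cube([69, 1376, 17]);
translate([463, 422, 396]) cube([69, 1376, 17]);
translate([607, 422, 396]) cube([69, 1376, 17]);
translate([751, 422, 396]) cube([69, 1376, 17]);
translate([895, 422, 396]) cube([69, 1376, 17]);
translate([1039, 422, 396]) cube([69, 1376, 17]);
translate([1183, 422, 396]) cube([69, 1376, 17]);
translate([1327, 422, 396]) cube([69, 1376, 17]);
translate([1471, 422, 396]) cube([69, 1376, 17]);
translate([1615, 422, 396]) cube([69, 1376, 17]);
translate([1759, 422, 396]) cube([69, 1376, 17]);
translate([1903, 422, 396]) cube([69, 1376, 17]);


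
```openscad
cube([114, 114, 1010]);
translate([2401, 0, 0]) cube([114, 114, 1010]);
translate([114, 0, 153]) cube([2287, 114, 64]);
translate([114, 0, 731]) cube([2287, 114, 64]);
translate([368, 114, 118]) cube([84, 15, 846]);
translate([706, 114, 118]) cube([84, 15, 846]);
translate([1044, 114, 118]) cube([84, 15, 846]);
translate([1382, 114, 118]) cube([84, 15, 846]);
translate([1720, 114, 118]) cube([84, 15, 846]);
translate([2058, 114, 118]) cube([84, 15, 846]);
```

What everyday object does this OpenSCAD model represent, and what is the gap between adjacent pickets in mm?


A fence section. The picket gap is 254 mm.

Two posts, two rails, 6 pickets — a fence section. Span 2287 mm holds 6 pickets of 84 mm with 7 equal gaps: ⌊(2287 − 6·84) / 7⌋ = 254 mm.


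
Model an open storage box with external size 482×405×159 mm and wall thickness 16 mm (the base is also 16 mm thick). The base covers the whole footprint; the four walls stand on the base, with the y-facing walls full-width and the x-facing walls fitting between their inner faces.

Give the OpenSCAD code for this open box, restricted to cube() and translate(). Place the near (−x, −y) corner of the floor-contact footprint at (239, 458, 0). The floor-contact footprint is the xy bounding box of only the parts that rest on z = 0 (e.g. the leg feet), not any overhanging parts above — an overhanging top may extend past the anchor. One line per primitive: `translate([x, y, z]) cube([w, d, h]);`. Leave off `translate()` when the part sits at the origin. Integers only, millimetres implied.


translate([239, 458, 0]) cube([482, 405, 16]);
translate([239, 458, 16]) cube([482, 16, 143]);
translate([239, 847, 16]) cube([482, 16, 143]);
translate([239, 474, 16]) cube([16, 373, 143]);
translate([705, 474, 16]) cube([16, 373, 143]);


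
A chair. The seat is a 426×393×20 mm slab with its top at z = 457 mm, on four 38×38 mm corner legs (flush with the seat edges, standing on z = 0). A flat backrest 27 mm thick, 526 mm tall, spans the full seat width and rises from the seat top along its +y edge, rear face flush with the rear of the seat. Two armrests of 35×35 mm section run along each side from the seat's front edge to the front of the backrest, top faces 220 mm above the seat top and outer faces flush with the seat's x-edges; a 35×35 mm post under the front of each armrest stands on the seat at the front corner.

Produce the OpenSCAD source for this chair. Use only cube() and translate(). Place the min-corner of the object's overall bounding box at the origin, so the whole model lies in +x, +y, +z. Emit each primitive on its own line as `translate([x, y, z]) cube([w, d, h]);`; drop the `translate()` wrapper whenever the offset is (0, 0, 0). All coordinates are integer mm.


translate([0, 0, 437]) cube([426, 393, 20]);
cube([38, 38, 437]);
translate([388, 0, 0]) cube([38, 38, 437]);
translate([0, 355, 0]) cube([38, 38, 437]);
translate([388, 355, 0]) cube([38, 38, 437]);
translate([0, 366, 457]) cube([426, 27, 526]);
translate([0, 0, 642]) cube([35, 366, 35]);
translate([391, 0, 642]) cube([35, 366, 35]);
translate([0, 0, 457]) cube([35, 35, 185]);
translate([391, 0, 457]) cube([35, 35, 185]);


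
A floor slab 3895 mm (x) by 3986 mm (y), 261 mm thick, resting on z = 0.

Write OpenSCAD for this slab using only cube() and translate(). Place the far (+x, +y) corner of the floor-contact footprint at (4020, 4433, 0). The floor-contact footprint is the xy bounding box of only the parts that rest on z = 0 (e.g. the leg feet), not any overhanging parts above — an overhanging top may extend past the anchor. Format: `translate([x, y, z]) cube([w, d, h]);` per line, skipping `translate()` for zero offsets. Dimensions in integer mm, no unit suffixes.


translate([125, 447, 0]) cube([3895, 3986, 261]);


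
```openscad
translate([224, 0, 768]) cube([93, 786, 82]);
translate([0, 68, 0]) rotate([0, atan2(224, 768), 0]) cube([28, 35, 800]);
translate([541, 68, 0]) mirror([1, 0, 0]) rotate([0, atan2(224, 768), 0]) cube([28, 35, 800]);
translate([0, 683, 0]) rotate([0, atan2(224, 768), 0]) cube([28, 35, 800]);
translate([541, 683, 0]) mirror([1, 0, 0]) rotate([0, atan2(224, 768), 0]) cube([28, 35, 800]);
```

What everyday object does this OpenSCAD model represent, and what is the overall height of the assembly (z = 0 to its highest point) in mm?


A sawhorse. The overall height is 850 mm.

A beam across two mirrored pairs of raked legs — a sawhorse. The beam's underside is at z = 768 (matching the legs' vertical rise in atan2(224, 768)) and the beam is 82 mm tall, so its top is at 768 + 82 = 850 mm. The raked legs top out at the beam's underside, so that is the highest point.


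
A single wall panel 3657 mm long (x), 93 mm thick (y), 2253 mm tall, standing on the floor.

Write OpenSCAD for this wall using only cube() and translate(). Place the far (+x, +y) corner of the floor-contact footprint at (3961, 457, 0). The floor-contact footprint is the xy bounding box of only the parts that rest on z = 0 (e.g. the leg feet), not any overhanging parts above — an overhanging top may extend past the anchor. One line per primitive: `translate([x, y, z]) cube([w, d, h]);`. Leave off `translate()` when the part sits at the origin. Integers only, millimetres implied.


translate([304, 364, 0]) cube([3657, 93, 2253]);


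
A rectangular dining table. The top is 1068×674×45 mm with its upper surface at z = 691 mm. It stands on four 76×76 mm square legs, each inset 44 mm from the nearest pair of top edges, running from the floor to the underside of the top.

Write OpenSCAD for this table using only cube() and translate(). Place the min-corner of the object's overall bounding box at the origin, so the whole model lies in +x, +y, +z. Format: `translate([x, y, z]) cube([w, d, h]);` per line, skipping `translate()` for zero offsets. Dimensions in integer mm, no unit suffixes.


translate([0, 0, 646]) cube([1068, 674, 45]);
translate([44, 44, 0]) cube([76, 76, 646]);
translate([948, 44, 0]) cube([76, 76, 646]);
translate([44, 554, 0]) cube([76, 76, 646]);
translate([948, 554, 0]) cube([76, 76, 646]);
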